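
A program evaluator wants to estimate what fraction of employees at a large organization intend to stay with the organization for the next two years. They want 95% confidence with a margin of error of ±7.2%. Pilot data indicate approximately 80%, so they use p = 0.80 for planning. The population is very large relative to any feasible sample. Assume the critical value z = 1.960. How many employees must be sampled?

119

With p = 0.80, p(1−p) = 0.1600.
n = z²·p(1−p)/E² = 1.960² × 0.1600 / 0.072² = 3.8416 × 0.1600 / 0.005184 ≈ 118.57.
Rounding up gives n = 119.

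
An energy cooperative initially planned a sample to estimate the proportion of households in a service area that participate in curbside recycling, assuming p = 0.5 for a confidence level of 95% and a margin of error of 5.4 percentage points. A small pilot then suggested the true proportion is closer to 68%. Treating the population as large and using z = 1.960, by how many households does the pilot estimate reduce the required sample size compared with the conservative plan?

43

Conservative (p = 0.5): n = 1.960² × 0.25 / 0.054² ≈ 329.36 → 330.
Using p = 0.68: p(1−p) = 0.2176, so n = 1.960² × 0.2176 / 0.054² ≈ 286.67 → 287.
Reduction: 330 − 287 = 43.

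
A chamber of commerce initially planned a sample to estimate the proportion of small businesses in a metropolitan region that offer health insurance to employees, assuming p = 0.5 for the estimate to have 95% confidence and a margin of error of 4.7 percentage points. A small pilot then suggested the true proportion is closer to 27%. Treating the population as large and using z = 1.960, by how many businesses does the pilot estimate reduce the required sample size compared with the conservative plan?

Conservative (p = 0.5): n = 1.960² × 0.25 / 0.047² ≈ 434.77 → 435.
Using p = 0.27: p(1−p) = 0.1971, so n = 1.960² × 0.1971 / 0.047² ≈ 342.77 → 343.
Reduction: 435 − 343 = 92.

92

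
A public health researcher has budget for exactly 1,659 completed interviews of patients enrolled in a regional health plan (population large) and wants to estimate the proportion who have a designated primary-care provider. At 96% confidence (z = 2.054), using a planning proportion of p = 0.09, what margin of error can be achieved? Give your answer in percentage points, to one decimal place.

SE(p̂) = √[p(1−p)/n] = √[0.0819/1659] = 0.00703.
E = z × SE = 2.054 × 0.00703 = 0.01443, or 1.4 percentage points.

1.4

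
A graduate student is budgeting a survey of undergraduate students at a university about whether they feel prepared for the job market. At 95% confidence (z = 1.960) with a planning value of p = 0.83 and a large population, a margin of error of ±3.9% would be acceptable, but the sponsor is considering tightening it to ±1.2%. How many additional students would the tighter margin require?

3408

At ±3.9%: n = 1.960² × 0.1411 / 0.039² ≈ 356.38 → 357.
At ±1.2%: n = 1.960² × 0.1411 / 0.012² ≈ 3764.23 → 3765.
Additional respondents: 3765 − 357 = 3408.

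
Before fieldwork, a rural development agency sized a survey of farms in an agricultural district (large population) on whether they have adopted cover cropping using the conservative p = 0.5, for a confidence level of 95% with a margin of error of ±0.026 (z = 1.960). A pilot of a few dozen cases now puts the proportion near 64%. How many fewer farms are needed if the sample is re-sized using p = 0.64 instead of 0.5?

111

Conservative (p = 0.5): n = 1.960² × 0.25 / 0.026² ≈ 1420.71 → 1421.
Using p = 0.64: p(1−p) = 0.2304, so n = 1.960² × 0.2304 / 0.026² ≈ 1309.33 → 1310.
Reduction: 1421 − 1310 = 111.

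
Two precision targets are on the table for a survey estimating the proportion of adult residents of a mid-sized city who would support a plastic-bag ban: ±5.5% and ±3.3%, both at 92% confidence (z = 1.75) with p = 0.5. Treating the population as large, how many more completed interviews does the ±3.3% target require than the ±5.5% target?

At ±5.5%: n = 1.75² × 0.2500 / 0.055² ≈ 253.10 → 254.
At ±3.3%: n = 1.75² × 0.2500 / 0.033² ≈ 703.05 → 704.
Additional respondents: 704 − 254 = 450.

450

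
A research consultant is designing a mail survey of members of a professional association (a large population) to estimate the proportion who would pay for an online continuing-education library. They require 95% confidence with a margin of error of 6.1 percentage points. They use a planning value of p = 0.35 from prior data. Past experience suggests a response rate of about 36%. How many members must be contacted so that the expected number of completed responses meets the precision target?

653

For 95% confidence, z = 1.96.
Completed interviews needed: n₀ = 1.96² × 0.2275 / 0.061² ≈ 234.87 → 235.
At a 36% response rate, contacts needed = 235 / 0.36 ≈ 652.78 → 653.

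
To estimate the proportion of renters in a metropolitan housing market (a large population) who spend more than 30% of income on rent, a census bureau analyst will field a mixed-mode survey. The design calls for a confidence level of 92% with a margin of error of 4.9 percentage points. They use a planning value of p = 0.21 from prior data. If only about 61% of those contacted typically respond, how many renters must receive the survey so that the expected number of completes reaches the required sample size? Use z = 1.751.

Completed interviews needed: n₀ = 1.751² × 0.1659 / 0.049² ≈ 211.85 → 212.
At a 61% response rate, contacts needed = 212 / 0.61 ≈ 347.54 → 348.

348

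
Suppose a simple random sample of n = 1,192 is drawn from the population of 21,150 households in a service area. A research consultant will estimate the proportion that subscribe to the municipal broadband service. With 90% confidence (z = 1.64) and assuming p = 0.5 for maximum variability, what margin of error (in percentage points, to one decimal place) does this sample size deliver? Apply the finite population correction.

2.3

Finite-population factor: (N−n)/(N−1) = (21150−1192)/(21150−1) = 0.9437.
SE(p̂) = √[p(1−p)/n · (N−n)/(N−1)] = √[0.2500/1192 × 0.9437] = 0.01407.
E = z × SE = 1.64 × 0.01407 = 0.02307 ≈ 2.3 percentage points.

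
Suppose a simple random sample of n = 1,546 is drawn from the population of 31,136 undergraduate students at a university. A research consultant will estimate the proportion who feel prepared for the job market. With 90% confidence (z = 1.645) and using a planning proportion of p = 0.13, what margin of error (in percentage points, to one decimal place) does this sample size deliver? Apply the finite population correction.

1.4

Finite-population factor: (N−n)/(N−1) = (31136−1546)/(31136−1) = 0.9504.
SE(p̂) = √[p(1−p)/n · (N−n)/(N−1)] = √[0.1131/1546 × 0.9504] = 0.00834.
E = z × SE = 1.645 × 0.00834 = 0.01372 ≈ 1.4 percentage points.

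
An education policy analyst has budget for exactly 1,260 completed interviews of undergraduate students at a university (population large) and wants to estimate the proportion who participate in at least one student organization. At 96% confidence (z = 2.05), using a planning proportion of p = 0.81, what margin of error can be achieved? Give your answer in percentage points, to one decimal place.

SE(p̂) = √[p(1−p)/n] = √[0.1539/1260] = 0.01105.
E = z × SE = 2.05 × 0.01105 = 0.02266, or 2.3 percentage points.

2.3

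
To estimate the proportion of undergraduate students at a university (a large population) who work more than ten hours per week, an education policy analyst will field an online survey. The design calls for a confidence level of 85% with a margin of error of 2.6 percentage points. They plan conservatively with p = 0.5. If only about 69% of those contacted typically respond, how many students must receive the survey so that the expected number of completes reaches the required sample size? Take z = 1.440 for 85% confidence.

1112

Completed interviews needed: n₀ = 1.440² × 0.2500 / 0.026² ≈ 766.86 → 767.
At a 69% response rate, contacts needed = 767 / 0.69 ≈ 1111.59 → 1112.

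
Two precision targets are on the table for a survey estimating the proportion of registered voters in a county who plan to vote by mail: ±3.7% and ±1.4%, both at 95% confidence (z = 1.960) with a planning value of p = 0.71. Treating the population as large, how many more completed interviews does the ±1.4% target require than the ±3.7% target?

3458

At ±3.7%: n = 1.960² × 0.2059 / 0.037² ≈ 577.78 → 578.
At ±1.4%: n = 1.960² × 0.2059 / 0.014² ≈ 4035.64 → 4036.
Additional respondents: 4036 − 578 = 3458.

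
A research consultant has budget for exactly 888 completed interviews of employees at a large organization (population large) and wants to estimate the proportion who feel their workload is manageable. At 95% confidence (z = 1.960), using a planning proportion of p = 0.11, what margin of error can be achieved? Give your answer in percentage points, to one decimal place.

2.1

SE(p̂) = √[p(1−p)/n] = √[0.0979/888] = 0.01050.
E = z × SE = 1.960 × 0.01050 = 0.02058, or 2.1 percentage points.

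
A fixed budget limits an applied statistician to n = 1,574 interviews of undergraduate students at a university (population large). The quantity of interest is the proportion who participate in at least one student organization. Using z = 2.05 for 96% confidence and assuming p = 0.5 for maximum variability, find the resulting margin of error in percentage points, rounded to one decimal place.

SE(p̂) = √[p(1−p)/n] = √[0.2500/1574] = 0.01260.
E = z × SE = 2.05 × 0.01260 = 0.02584, or 2.6 percentage points.

2.6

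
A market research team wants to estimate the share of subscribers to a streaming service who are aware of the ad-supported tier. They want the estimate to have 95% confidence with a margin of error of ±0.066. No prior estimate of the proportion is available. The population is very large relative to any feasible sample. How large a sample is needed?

221

For 95% confidence, z = 1.960.
With no prior estimate, use p = 0.5, giving p(1−p) = 0.25.
n = z²·p(1−p)/E² = 1.960² × 0.2500 / 0.066² = 3.8416 × 0.2500 / 0.004356 ≈ 220.48.
Rounding up gives n = 221.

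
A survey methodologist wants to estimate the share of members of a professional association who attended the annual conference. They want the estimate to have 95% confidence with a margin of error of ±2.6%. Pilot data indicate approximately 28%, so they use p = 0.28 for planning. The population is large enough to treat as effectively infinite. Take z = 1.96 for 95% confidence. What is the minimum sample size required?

1146

With p = 0.28, p(1−p) = 0.2016.
n = z²·p(1−p)/E² = 1.96² × 0.2016 / 0.026² = 3.8416 × 0.2016 / 0.000676 ≈ 1145.66.
Rounding up gives n = 1146.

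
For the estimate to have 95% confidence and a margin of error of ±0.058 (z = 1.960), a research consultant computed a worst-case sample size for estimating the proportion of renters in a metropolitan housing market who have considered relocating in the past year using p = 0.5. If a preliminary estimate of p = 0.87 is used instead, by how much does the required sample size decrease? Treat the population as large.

Conservative (p = 0.5): n = 1.960² × 0.25 / 0.058² ≈ 285.49 → 286.
Using p = 0.87: p(1−p) = 0.1131, so n = 1.960² × 0.1131 / 0.058² ≈ 129.16 → 130.
Reduction: 286 − 130 = 156.

156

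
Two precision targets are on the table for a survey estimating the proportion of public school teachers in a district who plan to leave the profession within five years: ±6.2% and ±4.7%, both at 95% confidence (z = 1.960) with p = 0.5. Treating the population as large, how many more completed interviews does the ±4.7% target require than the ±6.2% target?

185

At ±6.2%: n = 1.960² × 0.2500 / 0.062² ≈ 249.84 → 250.
At ±4.7%: n = 1.960² × 0.2500 / 0.047² ≈ 434.77 → 435.
Additional respondents: 435 − 250 = 185.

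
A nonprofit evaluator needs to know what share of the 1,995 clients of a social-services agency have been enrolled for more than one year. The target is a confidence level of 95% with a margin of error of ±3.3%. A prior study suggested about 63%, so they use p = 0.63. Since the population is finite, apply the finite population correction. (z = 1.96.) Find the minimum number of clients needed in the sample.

Unadjusted: n₀ = 1.96² × 0.63 × 0.37 / 0.033² ≈ 822.29, so n₀ = 823.
Finite population correction with N = 1,995: n = n₀ / (1 + (n₀−1)/N) = 823 / (1 + 822/1995) = 823 / 1.4120 ≈ 582.85.
Rounding up, n = 583.

583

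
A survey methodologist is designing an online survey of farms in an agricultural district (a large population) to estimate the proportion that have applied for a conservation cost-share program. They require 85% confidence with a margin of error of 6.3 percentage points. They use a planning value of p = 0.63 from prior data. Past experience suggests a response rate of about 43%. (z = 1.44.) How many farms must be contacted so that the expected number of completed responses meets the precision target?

Completed interviews needed: n₀ = 1.44² × 0.2331 / 0.063² ≈ 121.78 → 122.
At a 43% response rate, contacts needed = 122 / 0.43 ≈ 283.72 → 284.

284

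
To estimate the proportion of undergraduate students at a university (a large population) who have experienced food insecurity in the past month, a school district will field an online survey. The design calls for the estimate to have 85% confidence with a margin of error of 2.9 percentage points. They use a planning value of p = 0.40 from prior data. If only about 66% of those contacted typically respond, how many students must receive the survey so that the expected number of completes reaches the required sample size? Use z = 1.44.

897

Completed interviews needed: n₀ = 1.44² × 0.2400 / 0.029² ≈ 591.75 → 592.
At a 66% response rate, contacts needed = 592 / 0.66 ≈ 896.97 → 897.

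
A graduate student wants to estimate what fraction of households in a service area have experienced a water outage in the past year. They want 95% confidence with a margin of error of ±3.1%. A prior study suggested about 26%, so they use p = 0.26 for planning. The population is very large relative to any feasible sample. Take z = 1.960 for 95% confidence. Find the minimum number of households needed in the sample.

770

With p = 0.26, p(1−p) = 0.1924.
n = z²·p(1−p)/E² = 1.960² × 0.1924 / 0.031² = 3.8416 × 0.1924 / 0.000961 ≈ 769.12.
Rounding up gives n = 770.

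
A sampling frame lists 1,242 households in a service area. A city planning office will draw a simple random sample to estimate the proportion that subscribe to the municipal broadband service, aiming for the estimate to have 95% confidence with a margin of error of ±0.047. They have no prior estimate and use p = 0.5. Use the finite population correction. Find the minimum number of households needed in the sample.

323

For 95% confidence, z = 1.960.
Unadjusted: n₀ = 1.960² × 0.50 × 0.50 / 0.047² ≈ 434.77, so n₀ = 435.
Finite population correction with N = 1,242: n = n₀ / (1 + (n₀−1)/N) = 435 / (1 + 434/1242) = 435 / 1.3494 ≈ 322.36.
Rounding up, n = 323.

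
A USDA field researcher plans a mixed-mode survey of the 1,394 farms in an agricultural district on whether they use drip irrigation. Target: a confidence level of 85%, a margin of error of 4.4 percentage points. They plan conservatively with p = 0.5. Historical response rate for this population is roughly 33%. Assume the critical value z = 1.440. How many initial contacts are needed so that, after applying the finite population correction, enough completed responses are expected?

682

Completed interviews needed (unadjusted): n₀ = 1.440² × 0.2500 / 0.044² ≈ 267.77 → 268.
FPC for N = 1,394: n = 268 / (1 + 267/1394) = 268 / 1.1915 ≈ 224.92 → 225.
At a 33% response rate, contacts needed = 225 / 0.33 ≈ 681.82 → 682.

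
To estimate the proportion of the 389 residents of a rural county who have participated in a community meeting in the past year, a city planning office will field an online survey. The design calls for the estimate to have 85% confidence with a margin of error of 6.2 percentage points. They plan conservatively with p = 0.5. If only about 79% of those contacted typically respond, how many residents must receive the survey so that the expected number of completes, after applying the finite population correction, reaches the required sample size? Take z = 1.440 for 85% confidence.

Completed interviews needed (unadjusted): n₀ = 1.440² × 0.2500 / 0.062² ≈ 134.86 → 135.
FPC for N = 389: n = 135 / (1 + 134/389) = 135 / 1.3445 ≈ 100.41 → 101.
At a 79% response rate, contacts needed = 101 / 0.79 ≈ 127.85 → 128.

128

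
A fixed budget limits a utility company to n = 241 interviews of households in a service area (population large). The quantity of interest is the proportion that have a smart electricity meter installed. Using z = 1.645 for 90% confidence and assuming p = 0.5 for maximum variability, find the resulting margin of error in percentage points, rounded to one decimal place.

SE(p̂) = √[p(1−p)/n] = √[0.2500/241] = 0.03221.
E = z × SE = 1.645 × 0.03221 = 0.05298, or 5.3 percentage points.

5.3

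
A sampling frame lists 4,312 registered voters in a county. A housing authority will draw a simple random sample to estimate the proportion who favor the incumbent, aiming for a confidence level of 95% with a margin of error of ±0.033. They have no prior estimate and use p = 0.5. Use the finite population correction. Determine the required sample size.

733

For 95% confidence, z = 1.96.
Unadjusted: n₀ = 1.96² × 0.50 × 0.50 / 0.033² ≈ 881.91, so n₀ = 882.
Finite population correction with N = 4,312: n = n₀ / (1 + (n₀−1)/N) = 882 / (1 + 881/4312) = 882 / 1.2043 ≈ 732.37.
Rounding up, n = 733.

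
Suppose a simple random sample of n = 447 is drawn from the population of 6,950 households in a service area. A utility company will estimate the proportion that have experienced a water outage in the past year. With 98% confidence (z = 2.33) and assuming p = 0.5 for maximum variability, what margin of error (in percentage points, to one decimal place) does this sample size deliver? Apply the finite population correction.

5.3

Finite-population factor: (N−n)/(N−1) = (6950−447)/(6950−1) = 0.9358.
SE(p̂) = √[p(1−p)/n · (N−n)/(N−1)] = √[0.2500/447 × 0.9358] = 0.02288.
E = z × SE = 2.33 × 0.02288 = 0.05330 ≈ 5.3 percentage points.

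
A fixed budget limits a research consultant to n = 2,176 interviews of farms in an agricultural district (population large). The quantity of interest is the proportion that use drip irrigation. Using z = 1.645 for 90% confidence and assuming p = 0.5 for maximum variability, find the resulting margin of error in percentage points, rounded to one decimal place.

SE(p̂) = √[p(1−p)/n] = √[0.2500/2176] = 0.01072.
E = z × SE = 1.645 × 0.01072 = 0.01763, or 1.8 percentage points.

1.8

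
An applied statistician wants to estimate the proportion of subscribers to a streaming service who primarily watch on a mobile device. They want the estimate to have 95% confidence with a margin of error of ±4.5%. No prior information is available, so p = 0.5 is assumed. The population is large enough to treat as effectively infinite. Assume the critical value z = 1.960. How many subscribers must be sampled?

475

With p = 0.5, p(1−p) = 0.25.
n = z²·p(1−p)/E² = 1.960² × 0.2500 / 0.045² = 3.8416 × 0.2500 / 0.002025 ≈ 474.27.
Rounding up gives n = 475.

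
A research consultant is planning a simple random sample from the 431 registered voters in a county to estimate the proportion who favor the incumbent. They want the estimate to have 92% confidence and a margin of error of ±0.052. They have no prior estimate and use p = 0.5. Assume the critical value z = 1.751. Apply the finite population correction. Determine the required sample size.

Unadjusted: n₀ = 1.751² × 0.50 × 0.50 / 0.052² ≈ 283.47, so n₀ = 284.
Finite population correction with N = 431: n = n₀ / (1 + (n₀−1)/N) = 284 / (1 + 283/431) = 284 / 1.6566 ≈ 171.43.
Rounding up, n = 172.

172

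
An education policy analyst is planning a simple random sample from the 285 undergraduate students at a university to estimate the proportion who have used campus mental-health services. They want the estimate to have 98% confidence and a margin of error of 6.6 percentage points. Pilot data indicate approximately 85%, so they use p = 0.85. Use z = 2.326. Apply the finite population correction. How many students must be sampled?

103

Unadjusted: n₀ = 2.326² × 0.85 × 0.15 / 0.066² ≈ 158.36, so n₀ = 159.
Finite population correction with N = 285: n = n₀ / (1 + (n₀−1)/N) = 159 / (1 + 158/285) = 159 / 1.5544 ≈ 102.29.
Rounding up, n = 103.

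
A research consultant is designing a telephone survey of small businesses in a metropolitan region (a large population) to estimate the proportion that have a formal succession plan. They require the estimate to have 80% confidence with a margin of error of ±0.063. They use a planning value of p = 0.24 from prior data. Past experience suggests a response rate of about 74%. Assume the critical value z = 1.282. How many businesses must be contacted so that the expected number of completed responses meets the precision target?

103

Completed interviews needed: n₀ = 1.282² × 0.1824 / 0.063² ≈ 75.53 → 76.
At a 74% response rate, contacts needed = 76 / 0.74 ≈ 102.70 → 103.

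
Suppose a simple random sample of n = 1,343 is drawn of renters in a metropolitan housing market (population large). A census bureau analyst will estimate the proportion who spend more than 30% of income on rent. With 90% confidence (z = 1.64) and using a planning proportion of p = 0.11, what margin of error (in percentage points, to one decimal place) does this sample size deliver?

1.4

SE(p̂) = √[p(1−p)/n] = √[0.0979/1343] = 0.00854.
E = z × SE = 1.64 × 0.00854 = 0.01400, or 1.4 percentage points.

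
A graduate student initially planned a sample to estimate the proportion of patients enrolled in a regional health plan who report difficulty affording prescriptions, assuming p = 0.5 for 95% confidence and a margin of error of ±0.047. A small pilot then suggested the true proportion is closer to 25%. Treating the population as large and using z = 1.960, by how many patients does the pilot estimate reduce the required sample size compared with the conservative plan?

108

Conservative (p = 0.5): n = 1.960² × 0.25 / 0.047² ≈ 434.77 → 435.
Using p = 0.25: p(1−p) = 0.1875, so n = 1.960² × 0.1875 / 0.047² ≈ 326.08 → 327.
Reduction: 435 − 327 = 108.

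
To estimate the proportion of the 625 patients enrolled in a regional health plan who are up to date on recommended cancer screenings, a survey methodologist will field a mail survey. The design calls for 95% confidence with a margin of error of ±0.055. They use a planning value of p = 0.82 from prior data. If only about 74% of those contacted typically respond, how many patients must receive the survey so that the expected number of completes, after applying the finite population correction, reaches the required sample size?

For 95% confidence, z = 1.96.
Completed interviews needed (unadjusted): n₀ = 1.96² × 0.1476 / 0.055² ≈ 187.44 → 188.
FPC for N = 625: n = 188 / (1 + 187/625) = 188 / 1.2992 ≈ 144.70 → 145.
At a 74% response rate, contacts needed = 145 / 0.74 ≈ 195.95 → 196.

196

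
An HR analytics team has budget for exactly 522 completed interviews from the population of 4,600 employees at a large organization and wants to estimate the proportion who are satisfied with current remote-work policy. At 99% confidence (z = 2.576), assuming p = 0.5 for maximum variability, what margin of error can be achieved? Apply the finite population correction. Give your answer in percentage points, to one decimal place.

Finite-population factor: (N−n)/(N−1) = (4600−522)/(4600−1) = 0.8867.
SE(p̂) = √[p(1−p)/n · (N−n)/(N−1)] = √[0.2500/522 × 0.8867] = 0.02061.
E = z × SE = 2.576 × 0.02061 = 0.05309 ≈ 5.3 percentage points.

5.3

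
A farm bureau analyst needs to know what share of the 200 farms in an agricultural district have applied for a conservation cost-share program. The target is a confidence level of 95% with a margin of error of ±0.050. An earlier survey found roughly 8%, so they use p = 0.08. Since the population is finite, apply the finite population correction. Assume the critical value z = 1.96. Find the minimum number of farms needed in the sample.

Unadjusted: n₀ = 1.96² × 0.08 × 0.92 / 0.050² ≈ 113.10, so n₀ = 114.
Finite population correction with N = 200: n = n₀ / (1 + (n₀−1)/N) = 114 / (1 + 113/200) = 114 / 1.5650 ≈ 72.84.
Rounding up, n = 73.

73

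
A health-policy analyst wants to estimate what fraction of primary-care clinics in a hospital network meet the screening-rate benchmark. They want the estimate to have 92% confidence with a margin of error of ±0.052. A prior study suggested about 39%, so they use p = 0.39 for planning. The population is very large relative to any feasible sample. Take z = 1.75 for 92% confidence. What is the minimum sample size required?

With p = 0.39, p(1−p) = 0.2379.
n = z²·p(1−p)/E² = 1.75² × 0.2379 / 0.052² = 3.0625 × 0.2379 / 0.002704 ≈ 269.44.
Rounding up gives n = 270.

270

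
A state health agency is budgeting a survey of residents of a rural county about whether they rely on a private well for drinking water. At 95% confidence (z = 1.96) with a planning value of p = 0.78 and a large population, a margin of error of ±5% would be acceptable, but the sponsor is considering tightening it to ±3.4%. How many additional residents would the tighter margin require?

307

At ±5%: n = 1.96² × 0.1716 / 0.050² ≈ 263.69 → 264.
At ±3.4%: n = 1.96² × 0.1716 / 0.034² ≈ 570.26 → 571.
Additional respondents: 571 − 264 = 307.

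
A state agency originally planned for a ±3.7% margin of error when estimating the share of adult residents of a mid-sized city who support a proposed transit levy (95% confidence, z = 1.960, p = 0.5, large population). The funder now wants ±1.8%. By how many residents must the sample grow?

At ±3.7%: n = 1.960² × 0.2500 / 0.037² ≈ 701.53 → 702.
At ±1.8%: n = 1.960² × 0.2500 / 0.018² ≈ 2964.20 → 2965.
Additional respondents: 2965 − 702 = 2263.

2263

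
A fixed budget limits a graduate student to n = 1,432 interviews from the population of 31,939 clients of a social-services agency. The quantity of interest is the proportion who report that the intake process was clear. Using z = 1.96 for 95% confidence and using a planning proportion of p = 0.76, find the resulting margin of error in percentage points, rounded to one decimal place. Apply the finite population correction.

Finite-population factor: (N−n)/(N−1) = (31939−1432)/(31939−1) = 0.9552.
SE(p̂) = √[p(1−p)/n · (N−n)/(N−1)] = √[0.1824/1432 × 0.9552] = 0.01103.
E = z × SE = 1.96 × 0.01103 = 0.02162 ≈ 2.2 percentage points.

2.2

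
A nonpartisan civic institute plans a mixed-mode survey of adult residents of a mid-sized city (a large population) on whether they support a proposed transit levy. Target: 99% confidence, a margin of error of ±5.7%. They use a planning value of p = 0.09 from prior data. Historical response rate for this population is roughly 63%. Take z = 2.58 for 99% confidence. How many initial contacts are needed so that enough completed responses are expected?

Completed interviews needed: n₀ = 2.58² × 0.0819 / 0.057² ≈ 167.79 → 168.
At a 63% response rate, contacts needed = 168 / 0.63 ≈ 266.67 → 267.

267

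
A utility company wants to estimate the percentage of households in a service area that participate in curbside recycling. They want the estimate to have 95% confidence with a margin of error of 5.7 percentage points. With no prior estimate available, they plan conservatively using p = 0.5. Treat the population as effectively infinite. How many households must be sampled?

For 95% confidence, z = 1.96.
With p = 0.5, p(1−p) = 0.25.
n = z²·p(1−p)/E² = 1.96² × 0.2500 / 0.057² = 3.8416 × 0.2500 / 0.003249 ≈ 295.60.
Rounding up gives n = 296.

296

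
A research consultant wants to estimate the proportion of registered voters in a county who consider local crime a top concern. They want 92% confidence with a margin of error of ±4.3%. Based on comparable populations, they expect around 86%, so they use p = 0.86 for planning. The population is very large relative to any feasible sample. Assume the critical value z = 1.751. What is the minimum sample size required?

With p = 0.86, p(1−p) = 0.1204.
n = z²·p(1−p)/E² = 1.751² × 0.1204 / 0.043² = 3.0660 × 0.1204 / 0.001849 ≈ 199.65.
Rounding up gives n = 200.

200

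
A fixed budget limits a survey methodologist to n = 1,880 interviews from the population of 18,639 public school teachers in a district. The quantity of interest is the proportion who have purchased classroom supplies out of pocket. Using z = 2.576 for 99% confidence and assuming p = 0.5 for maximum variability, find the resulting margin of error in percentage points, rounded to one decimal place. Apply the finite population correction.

Finite-population factor: (N−n)/(N−1) = (18639−1880)/(18639−1) = 0.8992.
SE(p̂) = √[p(1−p)/n · (N−n)/(N−1)] = √[0.2500/1880 × 0.8992] = 0.01093.
E = z × SE = 2.576 × 0.01093 = 0.02817 ≈ 2.8 percentage points.

2.8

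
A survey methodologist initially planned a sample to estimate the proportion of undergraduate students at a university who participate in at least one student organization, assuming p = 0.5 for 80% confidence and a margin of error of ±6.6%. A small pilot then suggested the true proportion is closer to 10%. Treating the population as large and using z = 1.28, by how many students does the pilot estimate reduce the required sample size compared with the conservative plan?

Conservative (p = 0.5): n = 1.28² × 0.25 / 0.066² ≈ 94.03 → 95.
Using p = 0.10: p(1−p) = 0.0900, so n = 1.28² × 0.0900 / 0.066² ≈ 33.85 → 34.
Reduction: 95 − 34 = 61.

61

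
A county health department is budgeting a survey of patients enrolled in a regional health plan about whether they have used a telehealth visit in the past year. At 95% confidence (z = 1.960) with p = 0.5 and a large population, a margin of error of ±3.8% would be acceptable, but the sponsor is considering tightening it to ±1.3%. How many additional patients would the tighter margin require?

At ±3.8%: n = 1.960² × 0.2500 / 0.038² ≈ 665.10 → 666.
At ±1.3%: n = 1.960² × 0.2500 / 0.013² ≈ 5682.84 → 5683.
Additional respondents: 5683 − 666 = 5017.

5017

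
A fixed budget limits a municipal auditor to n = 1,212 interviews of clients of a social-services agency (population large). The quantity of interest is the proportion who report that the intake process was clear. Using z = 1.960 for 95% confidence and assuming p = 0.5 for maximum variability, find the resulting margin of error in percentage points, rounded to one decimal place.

2.8

SE(p̂) = √[p(1−p)/n] = √[0.2500/1212] = 0.01436.
E = z × SE = 1.960 × 0.01436 = 0.02815, or 2.8 percentage points.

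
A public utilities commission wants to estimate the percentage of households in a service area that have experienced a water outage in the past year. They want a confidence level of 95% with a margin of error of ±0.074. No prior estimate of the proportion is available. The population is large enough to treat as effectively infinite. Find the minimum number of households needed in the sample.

176

For 95% confidence, z = 1.960.
With no prior estimate, use p = 0.5, giving p(1−p) = 0.25.
n = z²·p(1−p)/E² = 1.960² × 0.2500 / 0.074² = 3.8416 × 0.2500 / 0.005476 ≈ 175.38.
Rounding up gives n = 176.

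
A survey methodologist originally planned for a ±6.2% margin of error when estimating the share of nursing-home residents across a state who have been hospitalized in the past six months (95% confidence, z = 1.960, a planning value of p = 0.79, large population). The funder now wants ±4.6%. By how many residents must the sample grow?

At ±6.2%: n = 1.960² × 0.1659 / 0.062² ≈ 165.80 → 166.
At ±4.6%: n = 1.960² × 0.1659 / 0.046² ≈ 301.19 → 302.
Additional respondents: 302 − 166 = 136.

136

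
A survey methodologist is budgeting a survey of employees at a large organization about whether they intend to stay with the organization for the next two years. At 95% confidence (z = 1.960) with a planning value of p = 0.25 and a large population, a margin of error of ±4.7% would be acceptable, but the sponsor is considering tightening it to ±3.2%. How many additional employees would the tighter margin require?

377

At ±4.7%: n = 1.960² × 0.1875 / 0.047² ≈ 326.08 → 327.
At ±3.2%: n = 1.960² × 0.1875 / 0.032² ≈ 703.42 → 704.
Additional respondents: 704 − 327 = 377.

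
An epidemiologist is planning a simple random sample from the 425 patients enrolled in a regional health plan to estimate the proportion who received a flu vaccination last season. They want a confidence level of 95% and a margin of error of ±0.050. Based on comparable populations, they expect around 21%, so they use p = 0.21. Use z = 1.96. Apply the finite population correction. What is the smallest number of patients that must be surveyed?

160

Unadjusted: n₀ = 1.96² × 0.21 × 0.79 / 0.050² ≈ 254.93, so n₀ = 255.
Finite population correction with N = 425: n = n₀ / (1 + (n₀−1)/N) = 255 / (1 + 254/425) = 255 / 1.5976 ≈ 159.61.
Rounding up, n = 160.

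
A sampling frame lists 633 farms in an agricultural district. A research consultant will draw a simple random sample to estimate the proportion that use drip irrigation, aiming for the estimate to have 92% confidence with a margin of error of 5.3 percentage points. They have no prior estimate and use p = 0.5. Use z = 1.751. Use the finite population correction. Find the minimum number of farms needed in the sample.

Unadjusted: n₀ = 1.751² × 0.50 × 0.50 / 0.053² ≈ 272.87, so n₀ = 273.
Finite population correction with N = 633: n = n₀ / (1 + (n₀−1)/N) = 273 / (1 + 272/633) = 273 / 1.4297 ≈ 190.95.
Rounding up, n = 191.

191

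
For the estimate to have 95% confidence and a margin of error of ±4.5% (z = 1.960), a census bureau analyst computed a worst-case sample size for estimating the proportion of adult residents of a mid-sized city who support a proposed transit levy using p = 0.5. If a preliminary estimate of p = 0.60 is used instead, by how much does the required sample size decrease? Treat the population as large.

19

Conservative (p = 0.5): n = 1.960² × 0.25 / 0.045² ≈ 474.27 → 475.
Using p = 0.60: p(1−p) = 0.2400, so n = 1.960² × 0.2400 / 0.045² ≈ 455.30 → 456.
Reduction: 475 − 456 = 19.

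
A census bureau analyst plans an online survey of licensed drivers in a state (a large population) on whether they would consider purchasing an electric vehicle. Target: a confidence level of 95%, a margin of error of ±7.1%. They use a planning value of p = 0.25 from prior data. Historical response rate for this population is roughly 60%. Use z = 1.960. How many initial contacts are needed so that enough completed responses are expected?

Completed interviews needed: n₀ = 1.960² × 0.1875 / 0.071² ≈ 142.89 → 143.
At a 60% response rate, contacts needed = 143 / 0.60 ≈ 238.33 → 239.

239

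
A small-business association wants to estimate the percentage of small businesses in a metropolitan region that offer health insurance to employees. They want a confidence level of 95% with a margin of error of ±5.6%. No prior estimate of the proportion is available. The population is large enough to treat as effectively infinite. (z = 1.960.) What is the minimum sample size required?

307

With no prior estimate, use p = 0.5, giving p(1−p) = 0.25.
n = z²·p(1−p)/E² = 1.960² × 0.2500 / 0.056² = 3.8416 × 0.2500 / 0.003136 ≈ 306.25.
Rounding up gives n = 307.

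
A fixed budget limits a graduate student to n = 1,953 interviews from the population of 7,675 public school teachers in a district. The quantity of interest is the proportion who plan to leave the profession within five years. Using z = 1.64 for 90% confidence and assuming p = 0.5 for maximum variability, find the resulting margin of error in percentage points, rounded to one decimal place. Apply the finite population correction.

Finite-population factor: (N−n)/(N−1) = (7675−1953)/(7675−1) = 0.7456.
SE(p̂) = √[p(1−p)/n · (N−n)/(N−1)] = √[0.2500/1953 × 0.7456] = 0.00977.
E = z × SE = 1.64 × 0.00977 = 0.01602 ≈ 1.6 percentage points.

1.6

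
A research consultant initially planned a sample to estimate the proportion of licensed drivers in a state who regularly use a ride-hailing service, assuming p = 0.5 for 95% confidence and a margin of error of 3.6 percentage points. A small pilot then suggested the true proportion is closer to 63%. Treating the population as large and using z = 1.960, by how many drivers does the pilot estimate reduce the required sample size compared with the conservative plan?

51

Conservative (p = 0.5): n = 1.960² × 0.25 / 0.036² ≈ 741.05 → 742.
Using p = 0.63: p(1−p) = 0.2331, so n = 1.960² × 0.2331 / 0.036² ≈ 690.95 → 691.
Reduction: 742 − 691 = 51.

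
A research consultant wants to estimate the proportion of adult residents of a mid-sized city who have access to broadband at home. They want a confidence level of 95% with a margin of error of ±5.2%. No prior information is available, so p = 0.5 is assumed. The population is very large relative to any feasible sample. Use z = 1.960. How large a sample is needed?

With p = 0.5, p(1−p) = 0.25.
n = z²·p(1−p)/E² = 1.960² × 0.2500 / 0.052² = 3.8416 × 0.2500 / 0.002704 ≈ 355.18.
Rounding up gives n = 356.

356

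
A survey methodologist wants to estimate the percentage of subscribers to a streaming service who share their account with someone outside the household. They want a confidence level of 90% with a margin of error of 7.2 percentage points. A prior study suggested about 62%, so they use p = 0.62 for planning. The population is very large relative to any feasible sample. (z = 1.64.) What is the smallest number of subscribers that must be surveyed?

With p = 0.62, p(1−p) = 0.2356.
n = z²·p(1−p)/E² = 1.64² × 0.2356 / 0.072² = 2.6896 × 0.2356 / 0.005184 ≈ 122.24.
Rounding up gives n = 123.

123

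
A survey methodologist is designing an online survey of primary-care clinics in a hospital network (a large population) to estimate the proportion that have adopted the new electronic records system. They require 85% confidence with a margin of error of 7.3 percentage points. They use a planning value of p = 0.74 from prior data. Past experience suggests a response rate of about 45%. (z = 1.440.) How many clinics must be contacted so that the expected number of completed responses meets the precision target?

167

Completed interviews needed: n₀ = 1.440² × 0.1924 / 0.073² ≈ 74.87 → 75.
At a 45% response rate, contacts needed = 75 / 0.45 ≈ 166.67 → 167.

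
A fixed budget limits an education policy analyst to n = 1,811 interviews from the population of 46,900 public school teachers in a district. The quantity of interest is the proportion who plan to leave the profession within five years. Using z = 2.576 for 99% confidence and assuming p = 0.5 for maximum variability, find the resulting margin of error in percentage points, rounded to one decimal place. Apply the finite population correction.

3.0

Finite-population factor: (N−n)/(N−1) = (46900−1811)/(46900−1) = 0.9614.
SE(p̂) = √[p(1−p)/n · (N−n)/(N−1)] = √[0.2500/1811 × 0.9614] = 0.01152.
E = z × SE = 2.576 × 0.01152 = 0.02968 ≈ 3.0 percentage points.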